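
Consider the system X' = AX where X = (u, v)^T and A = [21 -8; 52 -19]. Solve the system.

u(t) = K_1e^(t)sin(4t) + K_1e^(t)cos(4t) + K_2e^(t)sin(4t) - K_2e^(t)cos(4t), v(t) = 3K_1e^(t)sin(4t) + 2K_1e^(t)cos(4t) + 2K_2e^(t)sin(4t) - 3K_2e^(t)cos(4t)

Coefficient matrix A = [[21, -8], [52, -19]].
Characteristic polynomial det(A - λI) = λ^2 - 2λ + 17 = 0.
Eigenvalues λ = 1 ± 4i (complex conjugate pair).
For λ=1+4i: an eigenvector is (1,2) - i(1,3) = (1 - i, 2 - 3i).
A real fundamental pair from Re and Im of e^((1+4i)t)v: X_1 = e^(t)(cos(4t)·(1,2) + sin(4t)·(1,3)), X_2 = e^(t)(sin(4t)·(1,2) - cos(4t)·(1,3)).
General solution: K_1X_1 + K_2X_2.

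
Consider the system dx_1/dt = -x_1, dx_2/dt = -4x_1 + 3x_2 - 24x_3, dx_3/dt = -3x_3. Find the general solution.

x_1(t) = C_1e^(-t), x_2(t) = C_1e^(-t) + C_2e^(3t) + 4C_3e^(-3t), x_3(t) = C_3e^(-3t)

Coefficient matrix A = [[-1, 0, 0], [-4, 3, -24], [0, 0, -3]].
det(A - λI) = 0 gives eigenvalues λ = -1, 3, -3.
For λ=-1: eigenvector (1,1,0).
For λ=3: eigenvector (0,1,0).
For λ=-3: eigenvector (0,4,1).
General solution: C_1e^(-t)(1,1,0) + C_2e^(3t)(0,1,0) + C_3e^(-3t)(0,4,1).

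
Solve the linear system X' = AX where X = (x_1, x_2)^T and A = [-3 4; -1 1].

Coefficient matrix A = [[-3, 4], [-1, 1]].
Characteristic polynomial det(A - λI) = λ^2 + 2λ + 1 = 0.
Single eigenvalue λ = -1 with algebraic multiplicity 2.
Eigenvector v = (-2,-1); generalized eigenvector w with (A-λI)w=v is (1,0).
General solution: e^(-t)[c_1·v + c_2·(t·v + w)].

x_1(t) = -2c_1e^(-t) - 2c_2te^(-t) + c_2e^(-t), x_2(t) = -c_1e^(-t) - c_2te^(-t)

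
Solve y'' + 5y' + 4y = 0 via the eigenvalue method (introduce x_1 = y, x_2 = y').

Let x_1 = y, x_2 = y'. Then x_1' = x_2 and x_2' = -4x_1 - 5x_2.
A = [[0,1],[-4,-5]]; det(A-λI) = λ^2 + 5λ + 4.
Eigenvalues λ = -1, -4 with eigenvectors (1,-1), (1,-4).

y(t) = c_1e^(-t) + c_2e^(-4t)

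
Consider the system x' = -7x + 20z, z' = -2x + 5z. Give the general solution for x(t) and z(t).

Coefficient matrix A = [[-7, 20], [-2, 5]].
Characteristic polynomial det(A - λI) = λ^2 + 2λ + 5 = 0.
Eigenvalues λ = -1 ± 2i (complex conjugate pair).
For λ=-1+2i: an eigenvector is (1,0) - i(-3,-1) = (1 + 3i, 0 + i).
A real fundamental pair from Re and Im of e^((-1+2i)t)v: X_1 = e^(-t)(cos(2t)·(1,0) + sin(2t)·(-3,-1)), X_2 = e^(-t)(sin(2t)·(1,0) - cos(2t)·(-3,-1)).
General solution: K_1X_1 + K_2X_2.

x(t) = -3K_1e^(-t)sin(2t) + K_1e^(-t)cos(2t) + K_2e^(-t)sin(2t) + 3K_2e^(-t)cos(2t), z(t) = -K_1e^(-t)sin(2t) + K_2e^(-t)cos(2t)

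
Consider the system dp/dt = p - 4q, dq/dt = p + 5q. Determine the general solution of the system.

Coefficient matrix A = [[1, -4], [1, 5]].
Characteristic polynomial det(A - λI) = λ^2 - 6λ + 9 = 0.
Single eigenvalue λ = 3 with algebraic multiplicity 2.
Eigenvector v = (2,-1); generalized eigenvector w with (A-λI)w=v is (1,-1).
General solution: e^(3t)[c_1·v + c_2·(t·v + w)].

p(t) = 2c_1e^(3t) + 2c_2te^(3t) + c_2e^(3t), q(t) = -c_1e^(3t) - c_2te^(3t) - c_2e^(3t)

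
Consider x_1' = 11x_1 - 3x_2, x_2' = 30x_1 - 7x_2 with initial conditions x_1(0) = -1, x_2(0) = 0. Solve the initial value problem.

Coefficient matrix A = [[11, -3], [30, -7]].
Characteristic polynomial det(A - λI) = λ^2 - 4λ + 13 = 0.
Eigenvalues λ = 2 ± 3i (complex conjugate pair).
For λ=2+3i: an eigenvector is (-1,-3) - i(0,-1) = (-1, -3 + i).
A real fundamental pair from Re and Im of e^((2+3i)t)v: X_1 = e^(2t)(cos(3t)·(-1,-3) + sin(3t)·(0,-1)), X_2 = e^(2t)(sin(3t)·(-1,-3) - cos(3t)·(0,-1)).
General solution: C_1X_1 + C_2X_2.
Applying x_1(0)=-1, x_2(0)=0 gives C_1=1, C_2=3.

x_1(t) = -3e^(2t)sin(3t) - e^(2t)cos(3t), x_2(t) = -10e^(2t)sin(3t)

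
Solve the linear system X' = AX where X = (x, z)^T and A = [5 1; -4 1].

x(t) = C_1e^(3t) + C_2te^(3t) + 2C_2e^(3t), z(t) = -2C_1e^(3t) - 2C_2te^(3t) - 3C_2e^(3t)

Coefficient matrix A = [[5, 1], [-4, 1]].
Characteristic polynomial det(A - λI) = λ^2 - 6λ + 9 = 0.
Single eigenvalue λ = 3 with algebraic multiplicity 2.
Eigenvector v = (1,-2); generalized eigenvector w with (A-λI)w=v is (2,-3).
General solution: e^(3t)[C_1·v + C_2·(t·v + w)].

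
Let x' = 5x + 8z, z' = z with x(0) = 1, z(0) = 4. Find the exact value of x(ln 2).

A = [[5,8],[0,1]]; eigenvalues λ = 1, 5.
Eigenvectors: (-2,1) for λ=1, (1,0) for λ=5.
From the initial condition, c_1 = 4, c_2 = 9.
x(ln 2) = (4)(2^1)(-2) + (9)(2^5)(1) = 272.

272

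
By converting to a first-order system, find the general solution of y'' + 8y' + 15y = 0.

Let x_1 = y, x_2 = y'. Then x_1' = x_2 and x_2' = -15x_1 - 8x_2.
A = [[0,1],[-15,-8]]; det(A-λI) = λ^2 + 8λ + 15.
Eigenvalues λ = -3, -5 with eigenvectors (1,-3), (1,-5).

y(t) = C_1e^(-3t) + C_2e^(-5t)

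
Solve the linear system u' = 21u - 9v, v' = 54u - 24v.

u(t) = -C_1e^(3t) - C_2e^(-6t), v(t) = -2C_1e^(3t) - 3C_2e^(-6t)

Coefficient matrix A = [[21, -9], [54, -24]].
Characteristic polynomial det(A - λI) = λ^2 + 3λ - 18 = 0.
Eigenvalues λ = 3, -6.
For λ=3: (A-λI) row 1 is [18, -9], so an eigenvector is (-1, -2).
For λ=-6: (A-λI) row 1 is [27, -9], so an eigenvector is (-1, -3).
General solution: C_1e^(3t)(-1,-2) + C_2e^(-6t)(-1,-3).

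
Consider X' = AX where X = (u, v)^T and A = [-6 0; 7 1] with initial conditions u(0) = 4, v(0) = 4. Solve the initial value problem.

u(t) = 4e^(-6t), v(t) = 8e^(t) - 4e^(-6t)

Coefficient matrix A = [[-6, 0], [7, 1]].
Characteristic polynomial det(A - λI) = λ^2 + 5λ - 6 = 0.
Eigenvalues λ = -6, 1.
For λ=-6: (A-λI) row 2 is [7, 7], so an eigenvector is (1, -1).
For λ=1: (A-λI) row 1 is [-7, 0], so an eigenvector is (0, 1).
General solution: C_1e^(-6t)(1,-1) + C_2e^(t)(0,1).
Applying u(0)=4, v(0)=4 gives C_1=4, C_2=8.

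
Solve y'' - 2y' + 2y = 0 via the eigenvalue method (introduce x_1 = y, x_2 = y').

Let x_1 = y, x_2 = y'. Then x_1' = x_2 and x_2' = -2x_1 + 2x_2.
A = [[0,1],[-2,2]]; det(A-λI) = λ^2 - 2λ + 2.
Eigenvalues λ = 1 ± i.

y(t) = K_1e^(t)cos(t) + K_2e^(t)sin(t)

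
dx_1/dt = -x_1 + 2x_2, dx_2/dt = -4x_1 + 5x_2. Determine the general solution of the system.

Coefficient matrix A = [[-1, 2], [-4, 5]].
Characteristic polynomial det(A - λI) = λ^2 - 4λ + 3 = 0.
Eigenvalues λ = 3, 1.
For λ=3: (A-λI) row 1 is [-4, 2], so an eigenvector is (-1, -2).
For λ=1: (A-λI) row 1 is [-2, 2], so an eigenvector is (1, 1).
General solution: c_1e^(3t)(-1,-2) + c_2e^(t)(1,1).

x_1(t) = -c_1e^(3t) + c_2e^(t), x_2(t) = -2c_1e^(3t) + c_2e^(t)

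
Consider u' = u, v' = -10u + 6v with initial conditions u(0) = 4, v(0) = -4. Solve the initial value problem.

u(t) = 4e^(t), v(t) = -12e^(6t) + 8e^(t)

Coefficient matrix A = [[1, 0], [-10, 6]].
Characteristic polynomial det(A - λI) = λ^2 - 7λ + 6 = 0.
Eigenvalues λ = 1, 6.
For λ=1: (A-λI) row 2 is [-10, 5], so an eigenvector is (1, 2).
For λ=6: (A-λI) row 1 is [-5, 0], so an eigenvector is (0, -1).
General solution: c_1e^(t)(1,2) + c_2e^(6t)(0,-1).
Applying u(0)=4, v(0)=-4 gives c_1=4, c_2=12.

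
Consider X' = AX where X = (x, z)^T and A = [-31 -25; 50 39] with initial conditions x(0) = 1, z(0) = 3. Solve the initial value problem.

x(t) = -22e^(4t)sin(5t) + e^(4t)cos(5t), z(t) = 31e^(4t)sin(5t) + 3e^(4t)cos(5t)

Coefficient matrix A = [[-31, -25], [50, 39]].
Characteristic polynomial det(A - λI) = λ^2 - 8λ + 41 = 0.
Eigenvalues λ = 4 ± 5i (complex conjugate pair).
For λ=4+5i: an eigenvector is (-2,3) - i(-1,1) = (-2 + i, 3 - i).
A real fundamental pair from Re and Im of e^((4+5i)t)v: X_1 = e^(4t)(cos(5t)·(-2,3) + sin(5t)·(-1,1)), X_2 = e^(4t)(sin(5t)·(-2,3) - cos(5t)·(-1,1)).
General solution: C_1X_1 + C_2X_2.
Applying x(0)=1, z(0)=3 gives C_1=4, C_2=9.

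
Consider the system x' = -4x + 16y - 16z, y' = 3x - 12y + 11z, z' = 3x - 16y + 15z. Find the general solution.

x(t) = C_1e^(-4t) + 2C_2e^(4t), y(t) = -C_1e^(-4t) - C_2e^(4t) + C_3e^(-t), z(t) = -C_1e^(-4t) - 2C_2e^(4t) + C_3e^(-t)

Coefficient matrix A = [[-4, 16, -16], [3, -12, 11], [3, -16, 15]].
det(A - λI) = 0 gives eigenvalues λ = -4, 4, -1.
For λ=-4: eigenvector (1,-1,-1).
For λ=4: eigenvector (2,-1,-2).
For λ=-1: eigenvector (0,1,1).
General solution: C_1e^(-4t)(1,-1,-1) + C_2e^(4t)(2,-1,-2) + C_3e^(-t)(0,1,1).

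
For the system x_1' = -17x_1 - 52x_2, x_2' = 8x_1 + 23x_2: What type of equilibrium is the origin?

unstable spiral

A = [[-17,-52],[8,23]]; det(A-λI) = λ^2 - 6λ + 25.
λ = 3 ± 4i: positive real part.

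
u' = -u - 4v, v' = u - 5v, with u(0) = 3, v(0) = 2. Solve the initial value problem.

Coefficient matrix A = [[-1, -4], [1, -5]].
Characteristic polynomial det(A - λI) = λ^2 + 6λ + 9 = 0.
Single eigenvalue λ = -3 with algebraic multiplicity 2.
Eigenvector v = (2,1); generalized eigenvector w with (A-λI)w=v is (-3,-2).
General solution: e^(-3t)[C_1·v + C_2·(t·v + w)].
Applying u(0)=3, v(0)=2 gives C_1=0, C_2=-1.

u(t) = -2te^(-3t) + 3e^(-3t), v(t) = -te^(-3t) + 2e^(-3t)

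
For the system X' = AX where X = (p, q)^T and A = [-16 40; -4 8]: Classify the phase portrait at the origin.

A = [[-16,40],[-4,8]]; det(A-λI) = λ^2 + 8λ + 32.
λ = -4 ± 4i: negative real part.

stable spiral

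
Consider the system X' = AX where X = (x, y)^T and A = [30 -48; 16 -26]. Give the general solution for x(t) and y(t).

x(t) = 3C_1e^(-2t) - 2C_2e^(6t), y(t) = 2C_1e^(-2t) - C_2e^(6t)

Coefficient matrix A = [[30, -48], [16, -26]].
Characteristic polynomial det(A - λI) = λ^2 - 4λ - 12 = 0.
Eigenvalues λ = -2, 6.
For λ=-2: (A-λI) row 1 is [32, -48], so an eigenvector is (3, 2).
For λ=6: (A-λI) row 1 is [24, -48], so an eigenvector is (-2, -1).
General solution: C_1e^(-2t)(3,2) + C_2e^(6t)(-2,-1).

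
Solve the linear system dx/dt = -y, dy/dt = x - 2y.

x(t) = c_1e^(-t) + c_2te^(-t) + 2c_2e^(-t), y(t) = c_1e^(-t) + c_2te^(-t) + c_2e^(-t)

Coefficient matrix A = [[0, -1], [1, -2]].
Characteristic polynomial det(A - λI) = λ^2 + 2λ + 1 = 0.
Single eigenvalue λ = -1 with algebraic multiplicity 2.
Eigenvector v = (1,1); generalized eigenvector w with (A-λI)w=v is (2,1).
General solution: e^(-t)[c_1·v + c_2·(t·v + w)].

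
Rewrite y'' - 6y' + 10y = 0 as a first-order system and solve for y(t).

y(t) = c_1e^(3t)cos(t) + c_2e^(3t)sin(t)

Let x_1 = y, x_2 = y'. Then x_1' = x_2 and x_2' = -10x_1 + 6x_2.
A = [[0,1],[-10,6]]; det(A-λI) = λ^2 - 6λ + 10.
Eigenvalues λ = 3 ± i.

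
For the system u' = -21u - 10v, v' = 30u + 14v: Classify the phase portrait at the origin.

stable node

A = [[-21,-10],[30,14]]; det(A-λI) = λ^2 + 7λ + 6.
λ = -6, -1: both negative.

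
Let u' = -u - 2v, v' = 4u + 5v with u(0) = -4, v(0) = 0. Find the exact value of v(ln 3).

A = [[-1,-2],[4,5]]; eigenvalues λ = 3, 1.
Eigenvectors: (1,-2) for λ=3, (1,-1) for λ=1.
From the initial condition, c_1 = 4, c_2 = -8.
v(ln 3) = (4)(3^3)(-2) + (-8)(3^1)(-1) = -192.

-192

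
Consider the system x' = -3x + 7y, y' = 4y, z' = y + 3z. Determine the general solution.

Coefficient matrix A = [[-3, 7, 0], [0, 4, 0], [0, 1, 3]].
det(A - λI) = 0 gives eigenvalues λ = -3, 4, 3.
For λ=-3: eigenvector (1,0,0).
For λ=4: eigenvector (1,1,1).
For λ=3: eigenvector (0,0,1).
General solution: C_1e^(-3t)(1,0,0) + C_2e^(4t)(1,1,1) + C_3e^(3t)(0,0,1).

x(t) = C_1e^(-3t) + C_2e^(4t), y(t) = C_2e^(4t), z(t) = C_2e^(4t) + C_3e^(3t)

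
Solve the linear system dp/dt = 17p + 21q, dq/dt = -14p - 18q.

Coefficient matrix A = [[17, 21], [-14, -18]].
Characteristic polynomial det(A - λI) = λ^2 + λ - 12 = 0.
Eigenvalues λ = -4, 3.
For λ=-4: (A-λI) row 1 is [21, 21], so an eigenvector is (1, -1).
For λ=3: (A-λI) row 1 is [14, 21], so an eigenvector is (-3, 2).
General solution: c_1e^(-4t)(1,-1) + c_2e^(3t)(-3,2).

p(t) = c_1e^(-4t) - 3c_2e^(3t), q(t) = -c_1e^(-4t) + 2c_2e^(3t)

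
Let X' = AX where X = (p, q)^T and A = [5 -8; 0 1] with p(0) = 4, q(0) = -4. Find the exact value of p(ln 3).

A = [[5,-8],[0,1]]; eigenvalues λ = 1, 5.
Eigenvectors: (2,1) for λ=1, (1,0) for λ=5.
From the initial condition, c_1 = -4, c_2 = 12.
p(ln 3) = (-4)(3^1)(2) + (12)(3^5)(1) = 2892.

2892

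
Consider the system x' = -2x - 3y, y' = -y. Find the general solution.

Coefficient matrix A = [[-2, -3], [0, -1]].
Characteristic polynomial det(A - λI) = λ^2 + 3λ + 2 = 0.
Eigenvalues λ = -2, -1.
For λ=-2: (A-λI) row 1 is [0, -3], so an eigenvector is (1, 0).
For λ=-1: (A-λI) row 1 is [-1, -3], so an eigenvector is (3, -1).
General solution: K_1e^(-2t)(1,0) + K_2e^(-t)(3,-1).

x(t) = K_1e^(-2t) + 3K_2e^(-t), y(t) = -K_2e^(-t)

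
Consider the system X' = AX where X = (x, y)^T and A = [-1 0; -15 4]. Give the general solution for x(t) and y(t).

x(t) = C_1e^(-t), y(t) = 3C_1e^(-t) + C_2e^(4t)

Coefficient matrix A = [[-1, 0], [-15, 4]].
Characteristic polynomial det(A - λI) = λ^2 - 3λ - 4 = 0.
Eigenvalues λ = -1, 4.
For λ=-1: (A-λI) row 2 is [-15, 5], so an eigenvector is (1, 3).
For λ=4: (A-λI) row 1 is [-5, 0], so an eigenvector is (0, 1).
General solution: C_1e^(-t)(1,3) + C_2e^(4t)(0,1).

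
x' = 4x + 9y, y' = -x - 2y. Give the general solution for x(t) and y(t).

Coefficient matrix A = [[4, 9], [-1, -2]].
Characteristic polynomial det(A - λI) = λ^2 - 2λ + 1 = 0.
Single eigenvalue λ = 1 with algebraic multiplicity 2.
Eigenvector v = (-3,1); generalized eigenvector w with (A-λI)w=v is (-1,0).
General solution: e^(t)[K_1·v + K_2·(t·v + w)].

x(t) = -3K_1e^(t) - 3K_2te^(t) - K_2e^(t), y(t) = K_1e^(t) + K_2te^(t)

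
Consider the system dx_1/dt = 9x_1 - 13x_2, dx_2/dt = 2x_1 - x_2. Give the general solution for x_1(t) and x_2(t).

Coefficient matrix A = [[9, -13], [2, -1]].
Characteristic polynomial det(A - λI) = λ^2 - 8λ + 17 = 0.
Eigenvalues λ = 4 ± i (complex conjugate pair).
For λ=4+i: an eigenvector is (3,1) - i(2,1) = (3 - 2i, 1 - i).
A real fundamental pair from Re and Im of e^((4+i)t)v: X_1 = e^(4t)(cos(t)·(3,1) + sin(t)·(2,1)), X_2 = e^(4t)(sin(t)·(3,1) - cos(t)·(2,1)).
General solution: C_1X_1 + C_2X_2.

x_1(t) = 2C_1e^(4t)sin(t) + 3C_1e^(4t)cos(t) + 3C_2e^(4t)sin(t) - 2C_2e^(4t)cos(t), x_2(t) = C_1e^(4t)sin(t) + C_1e^(4t)cos(t) + C_2e^(4t)sin(t) - C_2e^(4t)cos(t)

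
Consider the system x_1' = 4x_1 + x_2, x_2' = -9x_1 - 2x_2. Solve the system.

Coefficient matrix A = [[4, 1], [-9, -2]].
Characteristic polynomial det(A - λI) = λ^2 - 2λ + 1 = 0.
Single eigenvalue λ = 1 with algebraic multiplicity 2.
Eigenvector v = (-1,3); generalized eigenvector w with (A-λI)w=v is (0,-1).
General solution: e^(t)[K_1·v + K_2·(t·v + w)].

x_1(t) = -K_1e^(t) - K_2te^(t), x_2(t) = 3K_1e^(t) + 3K_2te^(t) - K_2e^(t)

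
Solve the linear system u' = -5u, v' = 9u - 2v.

u(t) = -K_1e^(-5t), v(t) = 3K_1e^(-5t) + K_2e^(-2t)

Coefficient matrix A = [[-5, 0], [9, -2]].
Characteristic polynomial det(A - λI) = λ^2 + 7λ + 10 = 0.
Eigenvalues λ = -5, -2.
For λ=-5: (A-λI) row 2 is [9, 3], so an eigenvector is (-1, 3).
For λ=-2: (A-λI) row 1 is [-3, 0], so an eigenvector is (0, 1).
General solution: K_1e^(-5t)(-1,3) + K_2e^(-2t)(0,1).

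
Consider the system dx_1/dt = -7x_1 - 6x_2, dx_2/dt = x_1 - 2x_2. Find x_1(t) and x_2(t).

Coefficient matrix A = [[-7, -6], [1, -2]].
Characteristic polynomial det(A - λI) = λ^2 + 9λ + 20 = 0.
Eigenvalues λ = -4, -5.
For λ=-4: (A-λI) row 1 is [-3, -6], so an eigenvector is (-2, 1).
For λ=-5: (A-λI) row 1 is [-2, -6], so an eigenvector is (3, -1).
General solution: c_1e^(-4t)(-2,1) + c_2e^(-5t)(3,-1).

x_1(t) = -2c_1e^(-4t) + 3c_2e^(-5t), x_2(t) = c_1e^(-4t) - c_2e^(-5t)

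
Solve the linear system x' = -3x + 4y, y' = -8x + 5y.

Coefficient matrix A = [[-3, 4], [-8, 5]].
Characteristic polynomial det(A - λI) = λ^2 - 2λ + 17 = 0.
Eigenvalues λ = 1 ± 4i (complex conjugate pair).
For λ=1+4i: an eigenvector is (-1,-1) - i(0,1) = (-1, -1 - i).
A real fundamental pair from Re and Im of e^((1+4i)t)v: X_1 = e^(t)(cos(4t)·(-1,-1) + sin(4t)·(0,1)), X_2 = e^(t)(sin(4t)·(-1,-1) - cos(4t)·(0,1)).
General solution: K_1X_1 + K_2X_2.

x(t) = -K_1e^(t)cos(4t) - K_2e^(t)sin(4t), y(t) = K_1e^(t)sin(4t) - K_1e^(t)cos(4t) - K_2e^(t)sin(4t) - K_2e^(t)cos(4t)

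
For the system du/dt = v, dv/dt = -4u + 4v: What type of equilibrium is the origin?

unstable improper node

A = [[0,1],[-4,4]]; det(A-λI) = λ^2 - 4λ + 4.
repeated λ = 2 with a single eigenvector.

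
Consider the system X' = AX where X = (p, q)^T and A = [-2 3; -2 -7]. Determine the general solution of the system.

p(t) = -3c_1e^(-4t) - c_2e^(-5t), q(t) = 2c_1e^(-4t) + c_2e^(-5t)

Coefficient matrix A = [[-2, 3], [-2, -7]].
Characteristic polynomial det(A - λI) = λ^2 + 9λ + 20 = 0.
Eigenvalues λ = -4, -5.
For λ=-4: (A-λI) row 1 is [2, 3], so an eigenvector is (-3, 2).
For λ=-5: (A-λI) row 1 is [3, 3], so an eigenvector is (-1, 1).
General solution: c_1e^(-4t)(-3,2) + c_2e^(-5t)(-1,1).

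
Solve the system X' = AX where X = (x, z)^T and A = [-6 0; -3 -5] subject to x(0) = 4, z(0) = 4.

x(t) = 4e^(-6t), z(t) = -8e^(-5t) + 12e^(-6t)

Coefficient matrix A = [[-6, 0], [-3, -5]].
Characteristic polynomial det(A - λI) = λ^2 + 11λ + 30 = 0.
Eigenvalues λ = -5, -6.
For λ=-5: (A-λI) row 1 is [-1, 0], so an eigenvector is (0, 1).
For λ=-6: (A-λI) row 2 is [-3, 1], so an eigenvector is (-1, -3).
General solution: c_1e^(-5t)(0,1) + c_2e^(-6t)(-1,-3).
Applying x(0)=4, z(0)=4 gives c_1=-8, c_2=-4.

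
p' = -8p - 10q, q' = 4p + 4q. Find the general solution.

Coefficient matrix A = [[-8, -10], [4, 4]].
Characteristic polynomial det(A - λI) = λ^2 + 4λ + 8 = 0.
Eigenvalues λ = -2 ± 2i (complex conjugate pair).
For λ=-2+2i: an eigenvector is (-1,1) - i(-2,1) = (-1 + 2i, 1 - i).
A real fundamental pair from Re and Im of e^((-2+2i)t)v: X_1 = e^(-2t)(cos(2t)·(-1,1) + sin(2t)·(-2,1)), X_2 = e^(-2t)(sin(2t)·(-1,1) - cos(2t)·(-2,1)).
General solution: C_1X_1 + C_2X_2.

p(t) = -2C_1e^(-2t)sin(2t) - C_1e^(-2t)cos(2t) - C_2e^(-2t)sin(2t) + 2C_2e^(-2t)cos(2t), q(t) = C_1e^(-2t)sin(2t) + C_1e^(-2t)cos(2t) + C_2e^(-2t)sin(2t) - C_2e^(-2t)cos(2t)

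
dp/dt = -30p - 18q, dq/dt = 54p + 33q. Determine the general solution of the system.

Coefficient matrix A = [[-30, -18], [54, 33]].
Characteristic polynomial det(A - λI) = λ^2 - 3λ - 18 = 0.
Eigenvalues λ = 6, -3.
For λ=6: (A-λI) row 1 is [-36, -18], so an eigenvector is (1, -2).
For λ=-3: (A-λI) row 1 is [-27, -18], so an eigenvector is (2, -3).
General solution: K_1e^(6t)(1,-2) + K_2e^(-3t)(2,-3).

p(t) = K_1e^(6t) + 2K_2e^(-3t), q(t) = -2K_1e^(6t) - 3K_2e^(-3t)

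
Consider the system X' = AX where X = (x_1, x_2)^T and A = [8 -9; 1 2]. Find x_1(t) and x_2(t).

x_1(t) = -3K_1e^(5t) - 3K_2te^(5t) + 2K_2e^(5t), x_2(t) = -K_1e^(5t) - K_2te^(5t) + K_2e^(5t)

Coefficient matrix A = [[8, -9], [1, 2]].
Characteristic polynomial det(A - λI) = λ^2 - 10λ + 25 = 0.
Single eigenvalue λ = 5 with algebraic multiplicity 2.
Eigenvector v = (-3,-1); generalized eigenvector w with (A-λI)w=v is (2,1).
General solution: e^(5t)[K_1·v + K_2·(t·v + w)].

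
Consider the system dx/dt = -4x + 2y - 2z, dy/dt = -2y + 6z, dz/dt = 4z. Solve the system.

Coefficient matrix A = [[-4, 2, -2], [0, -2, 6], [0, 0, 4]].
det(A - λI) = 0 gives eigenvalues λ = 4, -2, -4.
For λ=4: eigenvector (0,1,1).
For λ=-2: eigenvector (1,1,0).
For λ=-4: eigenvector (1,0,0).
General solution: C_1e^(4t)(0,1,1) + C_2e^(-2t)(1,1,0) + C_3e^(-4t)(1,0,0).

x(t) = C_2e^(-2t) + C_3e^(-4t), y(t) = C_1e^(4t) + C_2e^(-2t), z(t) = C_1e^(4t)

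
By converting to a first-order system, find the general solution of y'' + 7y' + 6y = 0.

Let x_1 = y, x_2 = y'. Then x_1' = x_2 and x_2' = -6x_1 - 7x_2.
A = [[0,1],[-6,-7]]; det(A-λI) = λ^2 + 7λ + 6.
Eigenvalues λ = -6, -1 with eigenvectors (1,-6), (1,-1).

y(t) = c_1e^(-6t) + c_2e^(-t)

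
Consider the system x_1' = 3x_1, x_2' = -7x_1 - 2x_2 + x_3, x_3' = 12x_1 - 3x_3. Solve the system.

Coefficient matrix A = [[3, 0, 0], [-7, -2, 1], [12, 0, -3]].
det(A - λI) = 0 gives eigenvalues λ = 3, -3, -2.
For λ=3: eigenvector (1,-1,2).
For λ=-3: eigenvector (0,-1,1).
For λ=-2: eigenvector (0,1,0).
General solution: c_1e^(3t)(1,-1,2) + c_2e^(-3t)(0,-1,1) + c_3e^(-2t)(0,1,0).

x_1(t) = c_1e^(3t), x_2(t) = -c_1e^(3t) - c_2e^(-3t) + c_3e^(-2t), x_3(t) = 2c_1e^(3t) + c_2e^(-3t)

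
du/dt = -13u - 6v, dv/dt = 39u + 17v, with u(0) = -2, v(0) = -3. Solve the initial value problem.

u(t) = 16e^(2t)sin(3t) - 2e^(2t)cos(3t), v(t) = -41e^(2t)sin(3t) - 3e^(2t)cos(3t)

Coefficient matrix A = [[-13, -6], [39, 17]].
Characteristic polynomial det(A - λI) = λ^2 - 4λ + 13 = 0.
Eigenvalues λ = 2 ± 3i (complex conjugate pair).
For λ=2+3i: an eigenvector is (-1,3) - i(-1,2) = (-1 + i, 3 - 2i).
A real fundamental pair from Re and Im of e^((2+3i)t)v: X_1 = e^(2t)(cos(3t)·(-1,3) + sin(3t)·(-1,2)), X_2 = e^(2t)(sin(3t)·(-1,3) - cos(3t)·(-1,2)).
General solution: c_1X_1 + c_2X_2.
Applying u(0)=-2, v(0)=-3 gives c_1=-7, c_2=-9.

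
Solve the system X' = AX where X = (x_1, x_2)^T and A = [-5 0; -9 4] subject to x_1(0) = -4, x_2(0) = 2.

x_1(t) = -4e^(-5t), x_2(t) = 6e^(4t) - 4e^(-5t)

Coefficient matrix A = [[-5, 0], [-9, 4]].
Characteristic polynomial det(A - λI) = λ^2 + λ - 20 = 0.
Eigenvalues λ = -5, 4.
For λ=-5: (A-λI) row 2 is [-9, 9], so an eigenvector is (-1, -1).
For λ=4: (A-λI) row 1 is [-9, 0], so an eigenvector is (0, 1).
General solution: C_1e^(-5t)(-1,-1) + C_2e^(4t)(0,1).
Applying x_1(0)=-4, x_2(0)=2 gives C_1=4, C_2=6.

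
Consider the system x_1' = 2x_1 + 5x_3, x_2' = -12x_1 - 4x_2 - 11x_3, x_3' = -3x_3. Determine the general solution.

x_1(t) = K_1e^(-3t) + K_3e^(2t), x_2(t) = -K_1e^(-3t) + K_2e^(-4t) - 2K_3e^(2t), x_3(t) = -K_1e^(-3t)

Coefficient matrix A = [[2, 0, 5], [-12, -4, -11], [0, 0, -3]].
det(A - λI) = 0 gives eigenvalues λ = -3, -4, 2.
For λ=-3: eigenvector (1,-1,-1).
For λ=-4: eigenvector (0,1,0).
For λ=2: eigenvector (1,-2,0).
General solution: K_1e^(-3t)(1,-1,-1) + K_2e^(-4t)(0,1,0) + K_3e^(2t)(1,-2,0).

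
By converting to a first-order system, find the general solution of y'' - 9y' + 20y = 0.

y(t) = c_1e^(4t) + c_2e^(5t)

Let x_1 = y, x_2 = y'. Then x_1' = x_2 and x_2' = -20x_1 + 9x_2.
A = [[0,1],[-20,9]]; det(A-λI) = λ^2 - 9λ + 20.
Eigenvalues λ = 4, 5 with eigenvectors (1,4), (1,5).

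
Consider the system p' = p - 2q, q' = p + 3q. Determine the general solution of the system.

p(t) = C_1e^(2t)sin(t) + C_1e^(2t)cos(t) + C_2e^(2t)sin(t) - C_2e^(2t)cos(t), q(t) = -C_1e^(2t)cos(t) - C_2e^(2t)sin(t)

Coefficient matrix A = [[1, -2], [1, 3]].
Characteristic polynomial det(A - λI) = λ^2 - 4λ + 5 = 0.
Eigenvalues λ = 2 ± i (complex conjugate pair).
For λ=2+i: an eigenvector is (1,-1) - i(1,0) = (1 - i, -1).
A real fundamental pair from Re and Im of e^((2+i)t)v: X_1 = e^(2t)(cos(t)·(1,-1) + sin(t)·(1,0)), X_2 = e^(2t)(sin(t)·(1,-1) - cos(t)·(1,0)).
General solution: C_1X_1 + C_2X_2.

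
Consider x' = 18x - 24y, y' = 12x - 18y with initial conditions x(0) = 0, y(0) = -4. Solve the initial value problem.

x(t) = 8e^(6t) - 8e^(-6t), y(t) = 4e^(6t) - 8e^(-6t)

Coefficient matrix A = [[18, -24], [12, -18]].
Characteristic polynomial det(A - λI) = λ^2 - 36 = 0.
Eigenvalues λ = 6, -6.
For λ=6: (A-λI) row 1 is [12, -24], so an eigenvector is (2, 1).
For λ=-6: (A-λI) row 1 is [24, -24], so an eigenvector is (-1, -1).
General solution: c_1e^(6t)(2,1) + c_2e^(-6t)(-1,-1).
Applying x(0)=0, y(0)=-4 gives c_1=4, c_2=8.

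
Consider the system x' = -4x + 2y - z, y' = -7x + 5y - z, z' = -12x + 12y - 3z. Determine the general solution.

Coefficient matrix A = [[-4, 2, -1], [-7, 5, -1], [-12, 12, -3]].
det(A - λI) = 0 gives eigenvalues λ = -2, 3, -3.
For λ=-2: eigenvector (1,1,0).
For λ=3: eigenvector (0,1,2).
For λ=-3: eigenvector (1,1,1).
General solution: c_1e^(-2t)(1,1,0) + c_2e^(3t)(0,1,2) + c_3e^(-3t)(1,1,1).

x(t) = c_1e^(-2t) + c_3e^(-3t), y(t) = c_1e^(-2t) + c_2e^(3t) + c_3e^(-3t), z(t) = 2c_2e^(3t) + c_3e^(-3t)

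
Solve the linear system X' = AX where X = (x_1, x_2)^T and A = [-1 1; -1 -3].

x_1(t) = K_1e^(-2t) + K_2te^(-2t) - K_2e^(-2t), x_2(t) = -K_1e^(-2t) - K_2te^(-2t) + 2K_2e^(-2t)

Coefficient matrix A = [[-1, 1], [-1, -3]].
Characteristic polynomial det(A - λI) = λ^2 + 4λ + 4 = 0.
Single eigenvalue λ = -2 with algebraic multiplicity 2.
Eigenvector v = (1,-1); generalized eigenvector w with (A-λI)w=v is (-1,2).
General solution: e^(-2t)[K_1·v + K_2·(t·v + w)].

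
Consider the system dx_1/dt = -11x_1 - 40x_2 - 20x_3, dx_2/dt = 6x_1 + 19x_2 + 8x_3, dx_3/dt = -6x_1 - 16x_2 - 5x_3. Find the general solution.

Coefficient matrix A = [[-11, -40, -20], [6, 19, 8], [-6, -16, -5]].
det(A - λI) = 0 gives eigenvalues λ = 1, 3, -1.
For λ=1: eigenvector (-5,3,-3).
For λ=3: eigenvector (0,-1,2).
For λ=-1: eigenvector (-2,1,-1).
General solution: C_1e^(t)(-5,3,-3) + C_2e^(3t)(0,-1,2) + C_3e^(-t)(-2,1,-1).

x_1(t) = -5C_1e^(t) - 2C_3e^(-t), x_2(t) = 3C_1e^(t) - C_2e^(3t) + C_3e^(-t), x_3(t) = -3C_1e^(t) + 2C_2e^(3t) - C_3e^(-t)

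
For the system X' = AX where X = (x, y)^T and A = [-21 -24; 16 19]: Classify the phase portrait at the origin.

A = [[-21,-24],[16,19]]; det(A-λI) = λ^2 + 2λ - 15.
λ = 3, -5: opposite signs.

saddle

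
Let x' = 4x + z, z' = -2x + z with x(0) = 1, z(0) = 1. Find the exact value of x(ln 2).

A = [[4,1],[-2,1]]; eigenvalues λ = 2, 3.
Eigenvectors: (-1,2) for λ=2, (1,-1) for λ=3.
From the initial condition, c_1 = 2, c_2 = 3.
x(ln 2) = (2)(2^2)(-1) + (3)(2^3)(1) = 16.

16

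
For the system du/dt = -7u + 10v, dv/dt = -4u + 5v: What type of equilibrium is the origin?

A = [[-7,10],[-4,5]]; det(A-λI) = λ^2 + 2λ + 5.
λ = -1 ± 2i: negative real part.

stable spiral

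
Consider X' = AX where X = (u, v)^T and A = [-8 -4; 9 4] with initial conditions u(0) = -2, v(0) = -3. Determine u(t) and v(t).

Coefficient matrix A = [[-8, -4], [9, 4]].
Characteristic polynomial det(A - λI) = λ^2 + 4λ + 4 = 0.
Single eigenvalue λ = -2 with algebraic multiplicity 2.
Eigenvector v = (-2,3); generalized eigenvector w with (A-λI)w=v is (-1,2).
General solution: e^(-2t)[K_1·v + K_2·(t·v + w)].
Applying u(0)=-2, v(0)=-3 gives K_1=7, K_2=-12.

u(t) = 24te^(-2t) - 2e^(-2t), v(t) = -36te^(-2t) - 3e^(-2t)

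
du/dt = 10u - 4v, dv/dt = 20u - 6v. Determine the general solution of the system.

u(t) = -c_1e^(2t)cos(4t) - c_2e^(2t)sin(4t), v(t) = -c_1e^(2t)sin(4t) - 2c_1e^(2t)cos(4t) - 2c_2e^(2t)sin(4t) + c_2e^(2t)cos(4t)

Coefficient matrix A = [[10, -4], [20, -6]].
Characteristic polynomial det(A - λI) = λ^2 - 4λ + 20 = 0.
Eigenvalues λ = 2 ± 4i (complex conjugate pair).
For λ=2+4i: an eigenvector is (-1,-2) - i(0,-1) = (-1, -2 + i).
A real fundamental pair from Re and Im of e^((2+4i)t)v: X_1 = e^(2t)(cos(4t)·(-1,-2) + sin(4t)·(0,-1)), X_2 = e^(2t)(sin(4t)·(-1,-2) - cos(4t)·(0,-1)).
General solution: c_1X_1 + c_2X_2.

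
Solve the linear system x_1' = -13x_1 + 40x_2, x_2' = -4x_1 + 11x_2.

Coefficient matrix A = [[-13, 40], [-4, 11]].
Characteristic polynomial det(A - λI) = λ^2 + 2λ + 17 = 0.
Eigenvalues λ = -1 ± 4i (complex conjugate pair).
For λ=-1+4i: an eigenvector is (-3,-1) - i(-1,0) = (-3 + i, -1).
A real fundamental pair from Re and Im of e^((-1+4i)t)v: X_1 = e^(-t)(cos(4t)·(-3,-1) + sin(4t)·(-1,0)), X_2 = e^(-t)(sin(4t)·(-3,-1) - cos(4t)·(-1,0)).
General solution: K_1X_1 + K_2X_2.

x_1(t) = -K_1e^(-t)sin(4t) - 3K_1e^(-t)cos(4t) - 3K_2e^(-t)sin(4t) + K_2e^(-t)cos(4t), x_2(t) = -K_1e^(-t)cos(4t) - K_2e^(-t)sin(4t)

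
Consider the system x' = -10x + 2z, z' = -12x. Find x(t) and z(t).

x(t) = C_1e^(-6t) + C_2e^(-4t), z(t) = 2C_1e^(-6t) + 3C_2e^(-4t)

Coefficient matrix A = [[-10, 2], [-12, 0]].
Characteristic polynomial det(A - λI) = λ^2 + 10λ + 24 = 0.
Eigenvalues λ = -6, -4.
For λ=-6: (A-λI) row 1 is [-4, 2], so an eigenvector is (1, 2).
For λ=-4: (A-λI) row 1 is [-6, 2], so an eigenvector is (1, 3).
General solution: C_1e^(-6t)(1,2) + C_2e^(-4t)(1,3).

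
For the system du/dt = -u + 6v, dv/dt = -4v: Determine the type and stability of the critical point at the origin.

stable node

A = [[-1,6],[0,-4]]; det(A-λI) = λ^2 + 5λ + 4.
λ = -4, -1: both negative.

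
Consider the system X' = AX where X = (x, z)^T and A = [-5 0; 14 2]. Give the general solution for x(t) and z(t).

x(t) = c_2e^(-5t), z(t) = c_1e^(2t) - 2c_2e^(-5t)

Coefficient matrix A = [[-5, 0], [14, 2]].
Characteristic polynomial det(A - λI) = λ^2 + 3λ - 10 = 0.
Eigenvalues λ = 2, -5.
For λ=2: (A-λI) row 1 is [-7, 0], so an eigenvector is (0, 1).
For λ=-5: (A-λI) row 2 is [14, 7], so an eigenvector is (1, -2).
General solution: c_1e^(2t)(0,1) + c_2e^(-5t)(1,-2).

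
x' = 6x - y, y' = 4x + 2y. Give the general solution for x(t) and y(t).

x(t) = -K_1e^(4t) - K_2te^(4t) - 2K_2e^(4t), y(t) = -2K_1e^(4t) - 2K_2te^(4t) - 3K_2e^(4t)

Coefficient matrix A = [[6, -1], [4, 2]].
Characteristic polynomial det(A - λI) = λ^2 - 8λ + 16 = 0.
Single eigenvalue λ = 4 with algebraic multiplicity 2.
Eigenvector v = (-1,-2); generalized eigenvector w with (A-λI)w=v is (-2,-3).
General solution: e^(4t)[K_1·v + K_2·(t·v + w)].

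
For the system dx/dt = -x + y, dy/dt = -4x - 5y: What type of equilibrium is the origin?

A = [[-1,1],[-4,-5]]; det(A-λI) = λ^2 + 6λ + 9.
repeated λ = -3 with a single eigenvector.

stable improper node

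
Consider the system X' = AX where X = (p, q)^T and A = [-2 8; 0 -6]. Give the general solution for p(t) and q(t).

p(t) = 2K_1e^(-6t) - K_2e^(-2t), q(t) = -K_1e^(-6t)

Coefficient matrix A = [[-2, 8], [0, -6]].
Characteristic polynomial det(A - λI) = λ^2 + 8λ + 12 = 0.
Eigenvalues λ = -6, -2.
For λ=-6: (A-λI) row 1 is [4, 8], so an eigenvector is (2, -1).
For λ=-2: (A-λI) row 1 is [0, 8], so an eigenvector is (-1, 0).
General solution: K_1e^(-6t)(2,-1) + K_2e^(-2t)(-1,0).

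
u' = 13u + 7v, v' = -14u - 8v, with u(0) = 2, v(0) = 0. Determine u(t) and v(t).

Coefficient matrix A = [[13, 7], [-14, -8]].
Characteristic polynomial det(A - λI) = λ^2 - 5λ - 6 = 0.
Eigenvalues λ = 6, -1.
For λ=6: (A-λI) row 1 is [7, 7], so an eigenvector is (-1, 1).
For λ=-1: (A-λI) row 1 is [14, 7], so an eigenvector is (1, -2).
General solution: c_1e^(6t)(-1,1) + c_2e^(-t)(1,-2).
Applying u(0)=2, v(0)=0 gives c_1=-4, c_2=-2.

u(t) = 4e^(6t) - 2e^(-t), v(t) = -4e^(6t) + 4e^(-t)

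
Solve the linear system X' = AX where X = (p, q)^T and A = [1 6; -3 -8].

p(t) = -2C_1e^(-2t) - C_2e^(-5t), q(t) = C_1e^(-2t) + C_2e^(-5t)

Coefficient matrix A = [[1, 6], [-3, -8]].
Characteristic polynomial det(A - λI) = λ^2 + 7λ + 10 = 0.
Eigenvalues λ = -2, -5.
For λ=-2: (A-λI) row 1 is [3, 6], so an eigenvector is (-2, 1).
For λ=-5: (A-λI) row 1 is [6, 6], so an eigenvector is (-1, 1).
General solution: C_1e^(-2t)(-2,1) + C_2e^(-5t)(-1,1).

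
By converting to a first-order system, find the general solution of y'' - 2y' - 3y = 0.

y(t) = K_1e^(-t) + K_2e^(3t)

Let x_1 = y, x_2 = y'. Then x_1' = x_2 and x_2' = 3x_1 + 2x_2.
A = [[0,1],[3,2]]; det(A-λI) = λ^2 - 2λ - 3.
Eigenvalues λ = -1, 3 with eigenvectors (1,-1), (1,3).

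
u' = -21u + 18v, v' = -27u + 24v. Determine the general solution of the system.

u(t) = 2c_1e^(6t) - c_2e^(-3t), v(t) = 3c_1e^(6t) - c_2e^(-3t)

Coefficient matrix A = [[-21, 18], [-27, 24]].
Characteristic polynomial det(A - λI) = λ^2 - 3λ - 18 = 0.
Eigenvalues λ = 6, -3.
For λ=6: (A-λI) row 1 is [-27, 18], so an eigenvector is (2, 3).
For λ=-3: (A-λI) row 1 is [-18, 18], so an eigenvector is (-1, -1).
General solution: c_1e^(6t)(2,3) + c_2e^(-3t)(-1,-1).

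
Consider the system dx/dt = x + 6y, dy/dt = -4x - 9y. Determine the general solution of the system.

x(t) = 3K_1e^(-3t) - K_2e^(-5t), y(t) = -2K_1e^(-3t) + K_2e^(-5t)

Coefficient matrix A = [[1, 6], [-4, -9]].
Characteristic polynomial det(A - λI) = λ^2 + 8λ + 15 = 0.
Eigenvalues λ = -3, -5.
For λ=-3: (A-λI) row 1 is [4, 6], so an eigenvector is (3, -2).
For λ=-5: (A-λI) row 1 is [6, 6], so an eigenvector is (-1, 1).
General solution: K_1e^(-3t)(3,-2) + K_2e^(-5t)(-1,1).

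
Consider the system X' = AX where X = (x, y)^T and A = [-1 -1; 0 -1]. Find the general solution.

x(t) = c_1e^(-t) + c_2te^(-t) - 2c_2e^(-t), y(t) = -c_2e^(-t)

Coefficient matrix A = [[-1, -1], [0, -1]].
Characteristic polynomial det(A - λI) = λ^2 + 2λ + 1 = 0.
Single eigenvalue λ = -1 with algebraic multiplicity 2.
Eigenvector v = (1,0); generalized eigenvector w with (A-λI)w=v is (-2,-1).
General solution: e^(-t)[c_1·v + c_2·(t·v + w)].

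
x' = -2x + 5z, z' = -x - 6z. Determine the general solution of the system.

x(t) = C_1e^(-4t)sin(t) - 2C_1e^(-4t)cos(t) - 2C_2e^(-4t)sin(t) - C_2e^(-4t)cos(t), z(t) = C_1e^(-4t)cos(t) + C_2e^(-4t)sin(t)

Coefficient matrix A = [[-2, 5], [-1, -6]].
Characteristic polynomial det(A - λI) = λ^2 + 8λ + 17 = 0.
Eigenvalues λ = -4 ± i (complex conjugate pair).
For λ=-4+i: an eigenvector is (-2,1) - i(1,0) = (-2 - i, 1).
A real fundamental pair from Re and Im of e^((-4+i)t)v: X_1 = e^(-4t)(cos(t)·(-2,1) + sin(t)·(1,0)), X_2 = e^(-4t)(sin(t)·(-2,1) - cos(t)·(1,0)).
General solution: C_1X_1 + C_2X_2.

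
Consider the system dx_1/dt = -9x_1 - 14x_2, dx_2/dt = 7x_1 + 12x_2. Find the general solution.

Coefficient matrix A = [[-9, -14], [7, 12]].
Characteristic polynomial det(A - λI) = λ^2 - 3λ - 10 = 0.
Eigenvalues λ = -2, 5.
For λ=-2: (A-λI) row 1 is [-7, -14], so an eigenvector is (2, -1).
For λ=5: (A-λI) row 1 is [-14, -14], so an eigenvector is (1, -1).
General solution: K_1e^(-2t)(2,-1) + K_2e^(5t)(1,-1).

x_1(t) = 2K_1e^(-2t) + K_2e^(5t), x_2(t) = -K_1e^(-2t) - K_2e^(5t)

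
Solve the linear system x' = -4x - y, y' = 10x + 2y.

Coefficient matrix A = [[-4, -1], [10, 2]].
Characteristic polynomial det(A - λI) = λ^2 + 2λ + 2 = 0.
Eigenvalues λ = -1 ± i (complex conjugate pair).
For λ=-1+i: an eigenvector is (1,-3) - i(0,1) = (1, -3 - i).
A real fundamental pair from Re and Im of e^((-1+i)t)v: X_1 = e^(-t)(cos(t)·(1,-3) + sin(t)·(0,1)), X_2 = e^(-t)(sin(t)·(1,-3) - cos(t)·(0,1)).
General solution: c_1X_1 + c_2X_2.

x(t) = c_1e^(-t)cos(t) + c_2e^(-t)sin(t), y(t) = c_1e^(-t)sin(t) - 3c_1e^(-t)cos(t) - 3c_2e^(-t)sin(t) - c_2e^(-t)cos(t)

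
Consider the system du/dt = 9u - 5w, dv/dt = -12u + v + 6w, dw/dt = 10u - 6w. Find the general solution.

Coefficient matrix A = [[9, 0, -5], [-12, 1, 6], [10, 0, -6]].
det(A - λI) = 0 gives eigenvalues λ = 4, 1, -1.
For λ=4: eigenvector (1,-2,1).
For λ=1: eigenvector (0,1,0).
For λ=-1: eigenvector (1,0,2).
General solution: C_1e^(4t)(1,-2,1) + C_2e^(t)(0,1,0) + C_3e^(-t)(1,0,2).

u(t) = C_1e^(4t) + C_3e^(-t), v(t) = -2C_1e^(4t) + C_2e^(t), w(t) = C_1e^(4t) + 2C_3e^(-t)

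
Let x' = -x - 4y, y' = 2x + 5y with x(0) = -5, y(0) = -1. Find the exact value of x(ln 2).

A = [[-1,-4],[2,5]]; eigenvalues λ = 1, 3.
Eigenvectors: (2,-1) for λ=1, (1,-1) for λ=3.
From the initial condition, c_1 = -6, c_2 = 7.
x(ln 2) = (-6)(2^1)(2) + (7)(2^3)(1) = 32.

32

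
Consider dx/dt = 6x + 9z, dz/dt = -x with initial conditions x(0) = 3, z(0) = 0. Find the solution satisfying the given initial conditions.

x(t) = 9te^(3t) + 3e^(3t), z(t) = -3te^(3t)

Coefficient matrix A = [[6, 9], [-1, 0]].
Characteristic polynomial det(A - λI) = λ^2 - 6λ + 9 = 0.
Single eigenvalue λ = 3 with algebraic multiplicity 2.
Eigenvector v = (3,-1); generalized eigenvector w with (A-λI)w=v is (-2,1).
General solution: e^(3t)[c_1·v + c_2·(t·v + w)].
Applying x(0)=3, z(0)=0 gives c_1=3, c_2=3.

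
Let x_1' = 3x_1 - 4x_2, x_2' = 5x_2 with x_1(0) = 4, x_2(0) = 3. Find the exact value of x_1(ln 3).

A = [[3,-4],[0,5]]; eigenvalues λ = 5, 3.
Eigenvectors: (2,-1) for λ=5, (1,0) for λ=3.
From the initial condition, c_1 = -3, c_2 = 10.
x_1(ln 3) = (-3)(3^5)(2) + (10)(3^3)(1) = -1188.

-1188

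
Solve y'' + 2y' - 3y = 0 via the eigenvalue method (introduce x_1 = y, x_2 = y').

Let x_1 = y, x_2 = y'. Then x_1' = x_2 and x_2' = 3x_1 - 2x_2.
A = [[0,1],[3,-2]]; det(A-λI) = λ^2 + 2λ - 3.
Eigenvalues λ = -3, 1 with eigenvectors (1,-3), (1,1).

y(t) = K_1e^(-3t) + K_2e^(t)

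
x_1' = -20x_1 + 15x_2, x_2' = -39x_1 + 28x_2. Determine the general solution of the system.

Coefficient matrix A = [[-20, 15], [-39, 28]].
Characteristic polynomial det(A - λI) = λ^2 - 8λ + 25 = 0.
Eigenvalues λ = 4 ± 3i (complex conjugate pair).
For λ=4+3i: an eigenvector is (-2,-3) - i(1,2) = (-2 - i, -3 - 2i).
A real fundamental pair from Re and Im of e^((4+3i)t)v: X_1 = e^(4t)(cos(3t)·(-2,-3) + sin(3t)·(1,2)), X_2 = e^(4t)(sin(3t)·(-2,-3) - cos(3t)·(1,2)).
General solution: C_1X_1 + C_2X_2.

x_1(t) = C_1e^(4t)sin(3t) - 2C_1e^(4t)cos(3t) - 2C_2e^(4t)sin(3t) - C_2e^(4t)cos(3t), x_2(t) = 2C_1e^(4t)sin(3t) - 3C_1e^(4t)cos(3t) - 3C_2e^(4t)sin(3t) - 2C_2e^(4t)cos(3t)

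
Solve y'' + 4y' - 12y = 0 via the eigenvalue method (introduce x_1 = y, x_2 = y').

y(t) = c_1e^(-6t) + c_2e^(2t)

Let x_1 = y, x_2 = y'. Then x_1' = x_2 and x_2' = 12x_1 - 4x_2.
A = [[0,1],[12,-4]]; det(A-λI) = λ^2 + 4λ - 12.
Eigenvalues λ = -6, 2 with eigenvectors (1,-6), (1,2).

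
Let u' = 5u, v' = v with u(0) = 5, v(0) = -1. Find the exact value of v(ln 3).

-3

A = [[5,0],[0,1]]; eigenvalues λ = 1, 5.
Eigenvectors: (0,1) for λ=1, (-1,0) for λ=5.
From the initial condition, c_1 = -1, c_2 = -5.
v(ln 3) = (-1)(3^1)(1) + (-5)(3^5)(0) = -3.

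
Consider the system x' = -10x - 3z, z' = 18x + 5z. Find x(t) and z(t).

Coefficient matrix A = [[-10, -3], [18, 5]].
Characteristic polynomial det(A - λI) = λ^2 + 5λ + 4 = 0.
Eigenvalues λ = -4, -1.
For λ=-4: (A-λI) row 1 is [-6, -3], so an eigenvector is (-1, 2).
For λ=-1: (A-λI) row 1 is [-9, -3], so an eigenvector is (1, -3).
General solution: c_1e^(-4t)(-1,2) + c_2e^(-t)(1,-3).

x(t) = -c_1e^(-4t) + c_2e^(-t), z(t) = 2c_1e^(-4t) - 3c_2e^(-t)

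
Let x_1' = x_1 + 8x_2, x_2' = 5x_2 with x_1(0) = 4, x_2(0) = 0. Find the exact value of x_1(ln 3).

12

A = [[1,8],[0,5]]; eigenvalues λ = 1, 5.
Eigenvectors: (1,0) for λ=1, (2,1) for λ=5.
From the initial condition, c_1 = 4, c_2 = 0.
x_1(ln 3) = (4)(3^1)(1) + (0)(3^5)(2) = 12.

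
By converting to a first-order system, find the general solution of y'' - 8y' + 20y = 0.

Let x_1 = y, x_2 = y'. Then x_1' = x_2 and x_2' = -20x_1 + 8x_2.
A = [[0,1],[-20,8]]; det(A-λI) = λ^2 - 8λ + 20.
Eigenvalues λ = 4 ± 2i.

y(t) = c_1e^(4t)cos(2t) + c_2e^(4t)sin(2t)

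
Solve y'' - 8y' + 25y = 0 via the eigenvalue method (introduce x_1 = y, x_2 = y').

y(t) = K_1e^(4t)cos(3t) + K_2e^(4t)sin(3t)

Let x_1 = y, x_2 = y'. Then x_1' = x_2 and x_2' = -25x_1 + 8x_2.
A = [[0,1],[-25,8]]; det(A-λI) = λ^2 - 8λ + 25.
Eigenvalues λ = 4 ± 3i.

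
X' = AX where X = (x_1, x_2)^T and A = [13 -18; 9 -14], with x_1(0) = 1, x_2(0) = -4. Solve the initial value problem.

Coefficient matrix A = [[13, -18], [9, -14]].
Characteristic polynomial det(A - λI) = λ^2 + λ - 20 = 0.
Eigenvalues λ = -5, 4.
For λ=-5: (A-λI) row 1 is [18, -18], so an eigenvector is (-1, -1).
For λ=4: (A-λI) row 1 is [9, -18], so an eigenvector is (2, 1).
General solution: c_1e^(-5t)(-1,-1) + c_2e^(4t)(2,1).
Applying x_1(0)=1, x_2(0)=-4 gives c_1=9, c_2=5.

x_1(t) = 10e^(4t) - 9e^(-5t), x_2(t) = 5e^(4t) - 9e^(-5t)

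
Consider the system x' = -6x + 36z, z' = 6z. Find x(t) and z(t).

x(t) = -C_1e^(-6t) + 3C_2e^(6t), z(t) = C_2e^(6t)

Coefficient matrix A = [[-6, 36], [0, 6]].
Characteristic polynomial det(A - λI) = λ^2 - 36 = 0.
Eigenvalues λ = -6, 6.
For λ=-6: (A-λI) row 1 is [0, 36], so an eigenvector is (-1, 0).
For λ=6: (A-λI) row 1 is [-12, 36], so an eigenvector is (3, 1).
General solution: C_1e^(-6t)(-1,0) + C_2e^(6t)(3,1).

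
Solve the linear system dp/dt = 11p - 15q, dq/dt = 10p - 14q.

Coefficient matrix A = [[11, -15], [10, -14]].
Characteristic polynomial det(A - λI) = λ^2 + 3λ - 4 = 0.
Eigenvalues λ = 1, -4.
For λ=1: (A-λI) row 1 is [10, -15], so an eigenvector is (-3, -2).
For λ=-4: (A-λI) row 1 is [15, -15], so an eigenvector is (-1, -1).
General solution: C_1e^(t)(-3,-2) + C_2e^(-4t)(-1,-1).

p(t) = -3C_1e^(t) - C_2e^(-4t), q(t) = -2C_1e^(t) - C_2e^(-4t)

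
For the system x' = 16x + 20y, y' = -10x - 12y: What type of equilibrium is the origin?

A = [[16,20],[-10,-12]]; det(A-λI) = λ^2 - 4λ + 8.
λ = 2 ± 2i: positive real part.

unstable spiral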